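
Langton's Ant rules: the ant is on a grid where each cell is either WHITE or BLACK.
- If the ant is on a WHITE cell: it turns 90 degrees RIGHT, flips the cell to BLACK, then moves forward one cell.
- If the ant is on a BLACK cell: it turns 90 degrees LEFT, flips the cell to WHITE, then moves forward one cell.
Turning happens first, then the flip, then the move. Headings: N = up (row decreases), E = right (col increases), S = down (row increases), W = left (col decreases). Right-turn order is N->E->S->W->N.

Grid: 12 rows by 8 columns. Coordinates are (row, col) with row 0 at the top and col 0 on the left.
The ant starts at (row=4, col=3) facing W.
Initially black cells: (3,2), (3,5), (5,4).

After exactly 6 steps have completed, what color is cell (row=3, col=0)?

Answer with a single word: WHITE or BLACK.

Step 1: on WHITE (4,3): turn R to N, flip to black, move to (3,3). |black|=4
Step 2: on WHITE (3,3): turn R to E, flip to black, move to (3,4). |black|=5
Step 3: on WHITE (3,4): turn R to S, flip to black, move to (4,4). |black|=6
Step 4: on WHITE (4,4): turn R to W, flip to black, move to (4,3). |black|=7
Step 5: on BLACK (4,3): turn L to S, flip to white, move to (5,3). |black|=6
Step 6: on WHITE (5,3): turn R to W, flip to black, move to (5,2). |black|=7

Answer: WHITE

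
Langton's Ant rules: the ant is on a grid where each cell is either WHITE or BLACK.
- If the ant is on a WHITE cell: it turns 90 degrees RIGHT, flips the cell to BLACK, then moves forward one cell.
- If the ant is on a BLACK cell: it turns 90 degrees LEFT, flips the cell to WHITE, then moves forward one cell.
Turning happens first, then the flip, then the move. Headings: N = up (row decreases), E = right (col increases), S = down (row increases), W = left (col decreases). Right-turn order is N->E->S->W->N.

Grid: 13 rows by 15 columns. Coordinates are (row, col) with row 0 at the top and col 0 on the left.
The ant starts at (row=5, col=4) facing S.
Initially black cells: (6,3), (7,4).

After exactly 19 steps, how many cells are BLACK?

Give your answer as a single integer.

Step 1: on WHITE (5,4): turn R to W, flip to black, move to (5,3). |black|=3
Step 2: on WHITE (5,3): turn R to N, flip to black, move to (4,3). |black|=4
Step 3: on WHITE (4,3): turn R to E, flip to black, move to (4,4). |black|=5
Step 4: on WHITE (4,4): turn R to S, flip to black, move to (5,4). |black|=6
Step 5: on BLACK (5,4): turn L to E, flip to white, move to (5,5). |black|=5
Step 6: on WHITE (5,5): turn R to S, flip to black, move to (6,5). |black|=6
Step 7: on WHITE (6,5): turn R to W, flip to black, move to (6,4). |black|=7
Step 8: on WHITE (6,4): turn R to N, flip to black, move to (5,4). |black|=8
Step 9: on WHITE (5,4): turn R to E, flip to black, move to (5,5). |black|=9
Step 10: on BLACK (5,5): turn L to N, flip to white, move to (4,5). |black|=8
Step 11: on WHITE (4,5): turn R to E, flip to black, move to (4,6). |black|=9
Step 12: on WHITE (4,6): turn R to S, flip to black, move to (5,6). |black|=10
Step 13: on WHITE (5,6): turn R to W, flip to black, move to (5,5). |black|=11
Step 14: on WHITE (5,5): turn R to N, flip to black, move to (4,5). |black|=12
Step 15: on BLACK (4,5): turn L to W, flip to white, move to (4,4). |black|=11
Step 16: on BLACK (4,4): turn L to S, flip to white, move to (5,4). |black|=10
Step 17: on BLACK (5,4): turn L to E, flip to white, move to (5,5). |black|=9
Step 18: on BLACK (5,5): turn L to N, flip to white, move to (4,5). |black|=8
Step 19: on WHITE (4,5): turn R to E, flip to black, move to (4,6). |black|=9

Answer: 9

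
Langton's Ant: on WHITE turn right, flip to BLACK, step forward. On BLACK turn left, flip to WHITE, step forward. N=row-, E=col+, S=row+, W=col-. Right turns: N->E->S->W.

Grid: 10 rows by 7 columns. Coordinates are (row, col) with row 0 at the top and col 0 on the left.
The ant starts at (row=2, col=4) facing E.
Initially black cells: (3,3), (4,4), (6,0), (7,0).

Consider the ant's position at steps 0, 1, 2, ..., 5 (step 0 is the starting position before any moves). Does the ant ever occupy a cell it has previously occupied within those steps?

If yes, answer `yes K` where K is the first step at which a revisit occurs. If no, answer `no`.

Step 1: on WHITE (2,4): turn R to S, flip to black, move to (3,4). |black|=5 — new cell
Step 2: on WHITE (3,4): turn R to W, flip to black, move to (3,3). |black|=6 — new cell
Step 3: on BLACK (3,3): turn L to S, flip to white, move to (4,3). |black|=5 — new cell
Step 4: on WHITE (4,3): turn R to W, flip to black, move to (4,2). |black|=6 — new cell
Step 5: on WHITE (4,2): turn R to N, flip to black, move to (3,2). |black|=7 — new cell
No revisit within 5 steps.

Answer: no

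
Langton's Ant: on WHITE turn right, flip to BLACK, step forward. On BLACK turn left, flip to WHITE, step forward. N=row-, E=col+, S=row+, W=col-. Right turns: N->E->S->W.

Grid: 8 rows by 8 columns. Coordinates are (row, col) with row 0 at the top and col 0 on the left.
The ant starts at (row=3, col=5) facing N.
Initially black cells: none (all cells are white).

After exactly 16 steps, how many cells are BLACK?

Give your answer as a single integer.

Answer: 8

Derivation:
Step 1: on WHITE (3,5): turn R to E, flip to black, move to (3,6). |black|=1
Step 2: on WHITE (3,6): turn R to S, flip to black, move to (4,6). |black|=2
Step 3: on WHITE (4,6): turn R to W, flip to black, move to (4,5). |black|=3
Step 4: on WHITE (4,5): turn R to N, flip to black, move to (3,5). |black|=4
Step 5: on BLACK (3,5): turn L to W, flip to white, move to (3,4). |black|=3
Step 6: on WHITE (3,4): turn R to N, flip to black, move to (2,4). |black|=4
Step 7: on WHITE (2,4): turn R to E, flip to black, move to (2,5). |black|=5
Step 8: on WHITE (2,5): turn R to S, flip to black, move to (3,5). |black|=6
Step 9: on WHITE (3,5): turn R to W, flip to black, move to (3,4). |black|=7
Step 10: on BLACK (3,4): turn L to S, flip to white, move to (4,4). |black|=6
Step 11: on WHITE (4,4): turn R to W, flip to black, move to (4,3). |black|=7
Step 12: on WHITE (4,3): turn R to N, flip to black, move to (3,3). |black|=8
Step 13: on WHITE (3,3): turn R to E, flip to black, move to (3,4). |black|=9
Step 14: on WHITE (3,4): turn R to S, flip to black, move to (4,4). |black|=10
Step 15: on BLACK (4,4): turn L to E, flip to white, move to (4,5). |black|=9
Step 16: on BLACK (4,5): turn L to N, flip to white, move to (3,5). |black|=8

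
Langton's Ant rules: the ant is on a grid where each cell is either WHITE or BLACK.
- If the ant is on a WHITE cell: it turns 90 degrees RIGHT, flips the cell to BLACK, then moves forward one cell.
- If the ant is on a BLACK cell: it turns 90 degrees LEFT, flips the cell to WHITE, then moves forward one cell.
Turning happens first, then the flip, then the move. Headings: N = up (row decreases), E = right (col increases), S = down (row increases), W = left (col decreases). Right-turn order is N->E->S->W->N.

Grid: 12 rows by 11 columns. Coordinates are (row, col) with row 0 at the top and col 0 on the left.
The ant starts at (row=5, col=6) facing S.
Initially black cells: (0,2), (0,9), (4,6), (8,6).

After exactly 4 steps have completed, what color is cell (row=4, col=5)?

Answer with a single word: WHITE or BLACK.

Answer: BLACK

Derivation:
Step 1: on WHITE (5,6): turn R to W, flip to black, move to (5,5). |black|=5
Step 2: on WHITE (5,5): turn R to N, flip to black, move to (4,5). |black|=6
Step 3: on WHITE (4,5): turn R to E, flip to black, move to (4,6). |black|=7
Step 4: on BLACK (4,6): turn L to N, flip to white, move to (3,6). |black|=6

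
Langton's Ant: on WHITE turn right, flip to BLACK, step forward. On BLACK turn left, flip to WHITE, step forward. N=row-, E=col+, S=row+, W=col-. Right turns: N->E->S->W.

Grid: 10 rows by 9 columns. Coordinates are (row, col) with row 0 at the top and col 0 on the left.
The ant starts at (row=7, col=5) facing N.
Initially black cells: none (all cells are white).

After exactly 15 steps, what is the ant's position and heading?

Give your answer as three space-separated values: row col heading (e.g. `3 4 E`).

Answer: 8 5 E

Derivation:
Step 1: on WHITE (7,5): turn R to E, flip to black, move to (7,6). |black|=1
Step 2: on WHITE (7,6): turn R to S, flip to black, move to (8,6). |black|=2
Step 3: on WHITE (8,6): turn R to W, flip to black, move to (8,5). |black|=3
Step 4: on WHITE (8,5): turn R to N, flip to black, move to (7,5). |black|=4
Step 5: on BLACK (7,5): turn L to W, flip to white, move to (7,4). |black|=3
Step 6: on WHITE (7,4): turn R to N, flip to black, move to (6,4). |black|=4
Step 7: on WHITE (6,4): turn R to E, flip to black, move to (6,5). |black|=5
Step 8: on WHITE (6,5): turn R to S, flip to black, move to (7,5). |black|=6
Step 9: on WHITE (7,5): turn R to W, flip to black, move to (7,4). |black|=7
Step 10: on BLACK (7,4): turn L to S, flip to white, move to (8,4). |black|=6
Step 11: on WHITE (8,4): turn R to W, flip to black, move to (8,3). |black|=7
Step 12: on WHITE (8,3): turn R to N, flip to black, move to (7,3). |black|=8
Step 13: on WHITE (7,3): turn R to E, flip to black, move to (7,4). |black|=9
Step 14: on WHITE (7,4): turn R to S, flip to black, move to (8,4). |black|=10
Step 15: on BLACK (8,4): turn L to E, flip to white, move to (8,5). |black|=9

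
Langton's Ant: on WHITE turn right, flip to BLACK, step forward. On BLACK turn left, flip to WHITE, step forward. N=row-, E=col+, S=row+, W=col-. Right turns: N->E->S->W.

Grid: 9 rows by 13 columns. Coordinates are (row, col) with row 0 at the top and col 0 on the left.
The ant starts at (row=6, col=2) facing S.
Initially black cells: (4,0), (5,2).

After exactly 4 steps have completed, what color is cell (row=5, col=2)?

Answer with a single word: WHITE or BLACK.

Answer: WHITE

Derivation:
Step 1: on WHITE (6,2): turn R to W, flip to black, move to (6,1). |black|=3
Step 2: on WHITE (6,1): turn R to N, flip to black, move to (5,1). |black|=4
Step 3: on WHITE (5,1): turn R to E, flip to black, move to (5,2). |black|=5
Step 4: on BLACK (5,2): turn L to N, flip to white, move to (4,2). |black|=4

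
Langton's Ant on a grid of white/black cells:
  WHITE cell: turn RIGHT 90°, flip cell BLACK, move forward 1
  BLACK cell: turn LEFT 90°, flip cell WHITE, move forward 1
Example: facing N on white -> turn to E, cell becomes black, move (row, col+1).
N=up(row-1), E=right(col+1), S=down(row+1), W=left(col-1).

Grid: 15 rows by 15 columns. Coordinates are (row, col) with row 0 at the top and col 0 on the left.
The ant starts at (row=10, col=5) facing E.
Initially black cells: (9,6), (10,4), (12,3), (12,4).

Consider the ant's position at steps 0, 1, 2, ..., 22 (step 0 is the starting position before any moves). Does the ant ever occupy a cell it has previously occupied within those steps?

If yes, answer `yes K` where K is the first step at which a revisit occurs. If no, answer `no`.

Step 1: on WHITE (10,5): turn R to S, flip to black, move to (11,5). |black|=5 — new cell
Step 2: on WHITE (11,5): turn R to W, flip to black, move to (11,4). |black|=6 — new cell
Step 3: on WHITE (11,4): turn R to N, flip to black, move to (10,4). |black|=7 — new cell
Step 4: on BLACK (10,4): turn L to W, flip to white, move to (10,3). |black|=6 — new cell
Step 5: on WHITE (10,3): turn R to N, flip to black, move to (9,3). |black|=7 — new cell
Step 6: on WHITE (9,3): turn R to E, flip to black, move to (9,4). |black|=8 — new cell
Step 7: on WHITE (9,4): turn R to S, flip to black, move to (10,4). |black|=9 — REVISIT

Answer: yes 7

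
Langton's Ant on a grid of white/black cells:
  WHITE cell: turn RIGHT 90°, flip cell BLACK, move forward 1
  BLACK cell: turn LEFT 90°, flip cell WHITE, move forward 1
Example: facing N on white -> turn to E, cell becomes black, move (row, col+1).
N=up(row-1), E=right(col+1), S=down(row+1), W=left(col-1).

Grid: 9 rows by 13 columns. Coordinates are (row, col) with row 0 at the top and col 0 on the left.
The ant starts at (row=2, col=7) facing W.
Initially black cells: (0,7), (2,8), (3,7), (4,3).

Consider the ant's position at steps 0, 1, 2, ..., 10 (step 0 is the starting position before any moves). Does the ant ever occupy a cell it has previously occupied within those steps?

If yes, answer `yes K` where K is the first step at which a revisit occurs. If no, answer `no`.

Step 1: on WHITE (2,7): turn R to N, flip to black, move to (1,7). |black|=5 — new cell
Step 2: on WHITE (1,7): turn R to E, flip to black, move to (1,8). |black|=6 — new cell
Step 3: on WHITE (1,8): turn R to S, flip to black, move to (2,8). |black|=7 — new cell
Step 4: on BLACK (2,8): turn L to E, flip to white, move to (2,9). |black|=6 — new cell
Step 5: on WHITE (2,9): turn R to S, flip to black, move to (3,9). |black|=7 — new cell
Step 6: on WHITE (3,9): turn R to W, flip to black, move to (3,8). |black|=8 — new cell
Step 7: on WHITE (3,8): turn R to N, flip to black, move to (2,8). |black|=9 — REVISIT

Answer: yes 7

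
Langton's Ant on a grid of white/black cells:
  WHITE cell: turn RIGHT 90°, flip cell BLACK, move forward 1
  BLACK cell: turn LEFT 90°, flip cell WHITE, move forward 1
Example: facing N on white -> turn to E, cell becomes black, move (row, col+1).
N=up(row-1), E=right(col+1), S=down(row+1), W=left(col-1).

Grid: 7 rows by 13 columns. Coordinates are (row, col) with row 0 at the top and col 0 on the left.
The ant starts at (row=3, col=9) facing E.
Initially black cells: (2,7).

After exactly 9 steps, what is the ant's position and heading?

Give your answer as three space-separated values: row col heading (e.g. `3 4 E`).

Step 1: on WHITE (3,9): turn R to S, flip to black, move to (4,9). |black|=2
Step 2: on WHITE (4,9): turn R to W, flip to black, move to (4,8). |black|=3
Step 3: on WHITE (4,8): turn R to N, flip to black, move to (3,8). |black|=4
Step 4: on WHITE (3,8): turn R to E, flip to black, move to (3,9). |black|=5
Step 5: on BLACK (3,9): turn L to N, flip to white, move to (2,9). |black|=4
Step 6: on WHITE (2,9): turn R to E, flip to black, move to (2,10). |black|=5
Step 7: on WHITE (2,10): turn R to S, flip to black, move to (3,10). |black|=6
Step 8: on WHITE (3,10): turn R to W, flip to black, move to (3,9). |black|=7
Step 9: on WHITE (3,9): turn R to N, flip to black, move to (2,9). |black|=8

Answer: 2 9 N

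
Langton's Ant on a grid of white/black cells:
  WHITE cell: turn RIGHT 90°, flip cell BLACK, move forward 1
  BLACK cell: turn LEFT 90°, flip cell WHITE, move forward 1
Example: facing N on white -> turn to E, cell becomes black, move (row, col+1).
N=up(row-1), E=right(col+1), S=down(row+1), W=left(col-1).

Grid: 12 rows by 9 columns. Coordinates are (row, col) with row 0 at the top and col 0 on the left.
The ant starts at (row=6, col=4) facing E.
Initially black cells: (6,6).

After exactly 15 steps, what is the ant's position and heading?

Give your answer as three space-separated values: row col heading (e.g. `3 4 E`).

Step 1: on WHITE (6,4): turn R to S, flip to black, move to (7,4). |black|=2
Step 2: on WHITE (7,4): turn R to W, flip to black, move to (7,3). |black|=3
Step 3: on WHITE (7,3): turn R to N, flip to black, move to (6,3). |black|=4
Step 4: on WHITE (6,3): turn R to E, flip to black, move to (6,4). |black|=5
Step 5: on BLACK (6,4): turn L to N, flip to white, move to (5,4). |black|=4
Step 6: on WHITE (5,4): turn R to E, flip to black, move to (5,5). |black|=5
Step 7: on WHITE (5,5): turn R to S, flip to black, move to (6,5). |black|=6
Step 8: on WHITE (6,5): turn R to W, flip to black, move to (6,4). |black|=7
Step 9: on WHITE (6,4): turn R to N, flip to black, move to (5,4). |black|=8
Step 10: on BLACK (5,4): turn L to W, flip to white, move to (5,3). |black|=7
Step 11: on WHITE (5,3): turn R to N, flip to black, move to (4,3). |black|=8
Step 12: on WHITE (4,3): turn R to E, flip to black, move to (4,4). |black|=9
Step 13: on WHITE (4,4): turn R to S, flip to black, move to (5,4). |black|=10
Step 14: on WHITE (5,4): turn R to W, flip to black, move to (5,3). |black|=11
Step 15: on BLACK (5,3): turn L to S, flip to white, move to (6,3). |black|=10

Answer: 6 3 S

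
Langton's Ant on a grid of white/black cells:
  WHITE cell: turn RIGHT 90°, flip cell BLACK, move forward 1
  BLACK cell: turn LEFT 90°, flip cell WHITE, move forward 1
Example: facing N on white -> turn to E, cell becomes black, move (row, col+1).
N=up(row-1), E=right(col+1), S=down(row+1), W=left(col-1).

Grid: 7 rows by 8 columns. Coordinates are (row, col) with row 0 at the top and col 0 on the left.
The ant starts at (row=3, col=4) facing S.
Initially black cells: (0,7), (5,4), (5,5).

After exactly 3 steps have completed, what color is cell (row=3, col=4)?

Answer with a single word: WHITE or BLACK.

Step 1: on WHITE (3,4): turn R to W, flip to black, move to (3,3). |black|=4
Step 2: on WHITE (3,3): turn R to N, flip to black, move to (2,3). |black|=5
Step 3: on WHITE (2,3): turn R to E, flip to black, move to (2,4). |black|=6

Answer: BLACK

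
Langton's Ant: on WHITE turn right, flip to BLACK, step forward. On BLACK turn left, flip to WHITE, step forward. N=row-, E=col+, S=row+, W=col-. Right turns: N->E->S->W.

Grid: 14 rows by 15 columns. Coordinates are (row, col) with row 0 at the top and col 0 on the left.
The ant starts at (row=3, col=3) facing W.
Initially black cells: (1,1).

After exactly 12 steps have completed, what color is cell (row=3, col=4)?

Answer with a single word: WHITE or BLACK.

Step 1: on WHITE (3,3): turn R to N, flip to black, move to (2,3). |black|=2
Step 2: on WHITE (2,3): turn R to E, flip to black, move to (2,4). |black|=3
Step 3: on WHITE (2,4): turn R to S, flip to black, move to (3,4). |black|=4
Step 4: on WHITE (3,4): turn R to W, flip to black, move to (3,3). |black|=5
Step 5: on BLACK (3,3): turn L to S, flip to white, move to (4,3). |black|=4
Step 6: on WHITE (4,3): turn R to W, flip to black, move to (4,2). |black|=5
Step 7: on WHITE (4,2): turn R to N, flip to black, move to (3,2). |black|=6
Step 8: on WHITE (3,2): turn R to E, flip to black, move to (3,3). |black|=7
Step 9: on WHITE (3,3): turn R to S, flip to black, move to (4,3). |black|=8
Step 10: on BLACK (4,3): turn L to E, flip to white, move to (4,4). |black|=7
Step 11: on WHITE (4,4): turn R to S, flip to black, move to (5,4). |black|=8
Step 12: on WHITE (5,4): turn R to W, flip to black, move to (5,3). |black|=9

Answer: BLACK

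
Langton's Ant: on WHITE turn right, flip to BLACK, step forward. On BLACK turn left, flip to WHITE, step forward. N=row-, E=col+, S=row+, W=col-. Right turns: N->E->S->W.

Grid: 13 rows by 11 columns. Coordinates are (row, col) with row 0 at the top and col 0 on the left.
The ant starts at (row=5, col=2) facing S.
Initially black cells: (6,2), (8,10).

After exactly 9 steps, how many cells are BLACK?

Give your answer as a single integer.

Step 1: on WHITE (5,2): turn R to W, flip to black, move to (5,1). |black|=3
Step 2: on WHITE (5,1): turn R to N, flip to black, move to (4,1). |black|=4
Step 3: on WHITE (4,1): turn R to E, flip to black, move to (4,2). |black|=5
Step 4: on WHITE (4,2): turn R to S, flip to black, move to (5,2). |black|=6
Step 5: on BLACK (5,2): turn L to E, flip to white, move to (5,3). |black|=5
Step 6: on WHITE (5,3): turn R to S, flip to black, move to (6,3). |black|=6
Step 7: on WHITE (6,3): turn R to W, flip to black, move to (6,2). |black|=7
Step 8: on BLACK (6,2): turn L to S, flip to white, move to (7,2). |black|=6
Step 9: on WHITE (7,2): turn R to W, flip to black, move to (7,1). |black|=7

Answer: 7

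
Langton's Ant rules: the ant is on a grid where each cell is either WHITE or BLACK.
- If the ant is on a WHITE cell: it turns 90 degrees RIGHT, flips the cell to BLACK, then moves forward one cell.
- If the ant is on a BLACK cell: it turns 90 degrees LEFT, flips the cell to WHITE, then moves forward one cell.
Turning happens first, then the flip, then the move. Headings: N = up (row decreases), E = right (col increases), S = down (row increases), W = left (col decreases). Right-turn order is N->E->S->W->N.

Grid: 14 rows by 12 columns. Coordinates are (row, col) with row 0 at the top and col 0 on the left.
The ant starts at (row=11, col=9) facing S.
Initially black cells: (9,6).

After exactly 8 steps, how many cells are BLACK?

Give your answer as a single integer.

Answer: 7

Derivation:
Step 1: on WHITE (11,9): turn R to W, flip to black, move to (11,8). |black|=2
Step 2: on WHITE (11,8): turn R to N, flip to black, move to (10,8). |black|=3
Step 3: on WHITE (10,8): turn R to E, flip to black, move to (10,9). |black|=4
Step 4: on WHITE (10,9): turn R to S, flip to black, move to (11,9). |black|=5
Step 5: on BLACK (11,9): turn L to E, flip to white, move to (11,10). |black|=4
Step 6: on WHITE (11,10): turn R to S, flip to black, move to (12,10). |black|=5
Step 7: on WHITE (12,10): turn R to W, flip to black, move to (12,9). |black|=6
Step 8: on WHITE (12,9): turn R to N, flip to black, move to (11,9). |black|=7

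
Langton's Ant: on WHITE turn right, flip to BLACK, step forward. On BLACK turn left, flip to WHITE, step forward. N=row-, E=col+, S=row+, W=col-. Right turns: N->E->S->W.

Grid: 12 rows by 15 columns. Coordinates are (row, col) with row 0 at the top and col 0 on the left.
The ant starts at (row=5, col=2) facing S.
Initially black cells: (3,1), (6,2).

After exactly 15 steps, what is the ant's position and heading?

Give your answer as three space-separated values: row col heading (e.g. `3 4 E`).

Step 1: on WHITE (5,2): turn R to W, flip to black, move to (5,1). |black|=3
Step 2: on WHITE (5,1): turn R to N, flip to black, move to (4,1). |black|=4
Step 3: on WHITE (4,1): turn R to E, flip to black, move to (4,2). |black|=5
Step 4: on WHITE (4,2): turn R to S, flip to black, move to (5,2). |black|=6
Step 5: on BLACK (5,2): turn L to E, flip to white, move to (5,3). |black|=5
Step 6: on WHITE (5,3): turn R to S, flip to black, move to (6,3). |black|=6
Step 7: on WHITE (6,3): turn R to W, flip to black, move to (6,2). |black|=7
Step 8: on BLACK (6,2): turn L to S, flip to white, move to (7,2). |black|=6
Step 9: on WHITE (7,2): turn R to W, flip to black, move to (7,1). |black|=7
Step 10: on WHITE (7,1): turn R to N, flip to black, move to (6,1). |black|=8
Step 11: on WHITE (6,1): turn R to E, flip to black, move to (6,2). |black|=9
Step 12: on WHITE (6,2): turn R to S, flip to black, move to (7,2). |black|=10
Step 13: on BLACK (7,2): turn L to E, flip to white, move to (7,3). |black|=9
Step 14: on WHITE (7,3): turn R to S, flip to black, move to (8,3). |black|=10
Step 15: on WHITE (8,3): turn R to W, flip to black, move to (8,2). |black|=11

Answer: 8 2 W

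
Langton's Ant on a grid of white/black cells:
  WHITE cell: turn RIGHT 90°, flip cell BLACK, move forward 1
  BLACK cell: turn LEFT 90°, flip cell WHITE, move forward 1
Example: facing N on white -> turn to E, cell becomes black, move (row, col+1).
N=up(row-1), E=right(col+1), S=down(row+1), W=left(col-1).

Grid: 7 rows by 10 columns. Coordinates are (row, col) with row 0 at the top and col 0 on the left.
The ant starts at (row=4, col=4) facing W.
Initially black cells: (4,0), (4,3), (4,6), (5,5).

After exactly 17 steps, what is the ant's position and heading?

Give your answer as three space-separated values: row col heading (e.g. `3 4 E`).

Answer: 5 2 S

Derivation:
Step 1: on WHITE (4,4): turn R to N, flip to black, move to (3,4). |black|=5
Step 2: on WHITE (3,4): turn R to E, flip to black, move to (3,5). |black|=6
Step 3: on WHITE (3,5): turn R to S, flip to black, move to (4,5). |black|=7
Step 4: on WHITE (4,5): turn R to W, flip to black, move to (4,4). |black|=8
Step 5: on BLACK (4,4): turn L to S, flip to white, move to (5,4). |black|=7
Step 6: on WHITE (5,4): turn R to W, flip to black, move to (5,3). |black|=8
Step 7: on WHITE (5,3): turn R to N, flip to black, move to (4,3). |black|=9
Step 8: on BLACK (4,3): turn L to W, flip to white, move to (4,2). |black|=8
Step 9: on WHITE (4,2): turn R to N, flip to black, move to (3,2). |black|=9
Step 10: on WHITE (3,2): turn R to E, flip to black, move to (3,3). |black|=10
Step 11: on WHITE (3,3): turn R to S, flip to black, move to (4,3). |black|=11
Step 12: on WHITE (4,3): turn R to W, flip to black, move to (4,2). |black|=12
Step 13: on BLACK (4,2): turn L to S, flip to white, move to (5,2). |black|=11
Step 14: on WHITE (5,2): turn R to W, flip to black, move to (5,1). |black|=12
Step 15: on WHITE (5,1): turn R to N, flip to black, move to (4,1). |black|=13
Step 16: on WHITE (4,1): turn R to E, flip to black, move to (4,2). |black|=14
Step 17: on WHITE (4,2): turn R to S, flip to black, move to (5,2). |black|=15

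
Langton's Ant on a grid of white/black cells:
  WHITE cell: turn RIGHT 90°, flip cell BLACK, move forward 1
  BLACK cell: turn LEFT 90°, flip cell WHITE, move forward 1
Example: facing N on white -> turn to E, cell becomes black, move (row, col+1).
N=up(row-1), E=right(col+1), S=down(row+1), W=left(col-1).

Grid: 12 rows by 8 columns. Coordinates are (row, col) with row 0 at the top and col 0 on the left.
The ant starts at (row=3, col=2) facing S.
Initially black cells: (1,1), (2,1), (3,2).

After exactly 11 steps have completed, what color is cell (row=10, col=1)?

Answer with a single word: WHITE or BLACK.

Step 1: on BLACK (3,2): turn L to E, flip to white, move to (3,3). |black|=2
Step 2: on WHITE (3,3): turn R to S, flip to black, move to (4,3). |black|=3
Step 3: on WHITE (4,3): turn R to W, flip to black, move to (4,2). |black|=4
Step 4: on WHITE (4,2): turn R to N, flip to black, move to (3,2). |black|=5
Step 5: on WHITE (3,2): turn R to E, flip to black, move to (3,3). |black|=6
Step 6: on BLACK (3,3): turn L to N, flip to white, move to (2,3). |black|=5
Step 7: on WHITE (2,3): turn R to E, flip to black, move to (2,4). |black|=6
Step 8: on WHITE (2,4): turn R to S, flip to black, move to (3,4). |black|=7
Step 9: on WHITE (3,4): turn R to W, flip to black, move to (3,3). |black|=8
Step 10: on WHITE (3,3): turn R to N, flip to black, move to (2,3). |black|=9
Step 11: on BLACK (2,3): turn L to W, flip to white, move to (2,2). |black|=8

Answer: WHITE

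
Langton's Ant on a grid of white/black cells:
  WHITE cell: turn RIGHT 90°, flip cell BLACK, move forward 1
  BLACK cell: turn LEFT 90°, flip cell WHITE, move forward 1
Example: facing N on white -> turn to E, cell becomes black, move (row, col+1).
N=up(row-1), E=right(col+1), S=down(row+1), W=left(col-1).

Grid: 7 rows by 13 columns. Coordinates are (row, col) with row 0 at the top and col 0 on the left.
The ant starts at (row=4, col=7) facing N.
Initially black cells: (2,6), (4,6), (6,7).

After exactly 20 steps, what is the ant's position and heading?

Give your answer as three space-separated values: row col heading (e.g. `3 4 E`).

Step 1: on WHITE (4,7): turn R to E, flip to black, move to (4,8). |black|=4
Step 2: on WHITE (4,8): turn R to S, flip to black, move to (5,8). |black|=5
Step 3: on WHITE (5,8): turn R to W, flip to black, move to (5,7). |black|=6
Step 4: on WHITE (5,7): turn R to N, flip to black, move to (4,7). |black|=7
Step 5: on BLACK (4,7): turn L to W, flip to white, move to (4,6). |black|=6
Step 6: on BLACK (4,6): turn L to S, flip to white, move to (5,6). |black|=5
Step 7: on WHITE (5,6): turn R to W, flip to black, move to (5,5). |black|=6
Step 8: on WHITE (5,5): turn R to N, flip to black, move to (4,5). |black|=7
Step 9: on WHITE (4,5): turn R to E, flip to black, move to (4,6). |black|=8
Step 10: on WHITE (4,6): turn R to S, flip to black, move to (5,6). |black|=9
Step 11: on BLACK (5,6): turn L to E, flip to white, move to (5,7). |black|=8
Step 12: on BLACK (5,7): turn L to N, flip to white, move to (4,7). |black|=7
Step 13: on WHITE (4,7): turn R to E, flip to black, move to (4,8). |black|=8
Step 14: on BLACK (4,8): turn L to N, flip to white, move to (3,8). |black|=7
Step 15: on WHITE (3,8): turn R to E, flip to black, move to (3,9). |black|=8
Step 16: on WHITE (3,9): turn R to S, flip to black, move to (4,9). |black|=9
Step 17: on WHITE (4,9): turn R to W, flip to black, move to (4,8). |black|=10
Step 18: on WHITE (4,8): turn R to N, flip to black, move to (3,8). |black|=11
Step 19: on BLACK (3,8): turn L to W, flip to white, move to (3,7). |black|=10
Step 20: on WHITE (3,7): turn R to N, flip to black, move to (2,7). |black|=11

Answer: 2 7 N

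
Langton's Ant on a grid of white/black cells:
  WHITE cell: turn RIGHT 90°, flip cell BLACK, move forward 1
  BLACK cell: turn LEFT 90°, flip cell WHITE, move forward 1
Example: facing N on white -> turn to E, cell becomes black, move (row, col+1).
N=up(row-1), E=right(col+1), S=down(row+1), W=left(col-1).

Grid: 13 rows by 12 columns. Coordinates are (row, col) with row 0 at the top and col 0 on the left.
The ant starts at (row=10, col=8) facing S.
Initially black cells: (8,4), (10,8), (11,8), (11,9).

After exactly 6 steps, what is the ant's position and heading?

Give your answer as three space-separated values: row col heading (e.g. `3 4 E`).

Answer: 11 9 N

Derivation:
Step 1: on BLACK (10,8): turn L to E, flip to white, move to (10,9). |black|=3
Step 2: on WHITE (10,9): turn R to S, flip to black, move to (11,9). |black|=4
Step 3: on BLACK (11,9): turn L to E, flip to white, move to (11,10). |black|=3
Step 4: on WHITE (11,10): turn R to S, flip to black, move to (12,10). |black|=4
Step 5: on WHITE (12,10): turn R to W, flip to black, move to (12,9). |black|=5
Step 6: on WHITE (12,9): turn R to N, flip to black, move to (11,9). |black|=6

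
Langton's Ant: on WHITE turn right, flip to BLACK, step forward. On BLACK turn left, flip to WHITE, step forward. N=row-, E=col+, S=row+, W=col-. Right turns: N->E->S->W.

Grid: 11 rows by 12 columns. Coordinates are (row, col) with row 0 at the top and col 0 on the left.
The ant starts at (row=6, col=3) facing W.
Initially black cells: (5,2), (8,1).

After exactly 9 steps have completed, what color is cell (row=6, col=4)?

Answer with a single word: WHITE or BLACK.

Answer: BLACK

Derivation:
Step 1: on WHITE (6,3): turn R to N, flip to black, move to (5,3). |black|=3
Step 2: on WHITE (5,3): turn R to E, flip to black, move to (5,4). |black|=4
Step 3: on WHITE (5,4): turn R to S, flip to black, move to (6,4). |black|=5
Step 4: on WHITE (6,4): turn R to W, flip to black, move to (6,3). |black|=6
Step 5: on BLACK (6,3): turn L to S, flip to white, move to (7,3). |black|=5
Step 6: on WHITE (7,3): turn R to W, flip to black, move to (7,2). |black|=6
Step 7: on WHITE (7,2): turn R to N, flip to black, move to (6,2). |black|=7
Step 8: on WHITE (6,2): turn R to E, flip to black, move to (6,3). |black|=8
Step 9: on WHITE (6,3): turn R to S, flip to black, move to (7,3). |black|=9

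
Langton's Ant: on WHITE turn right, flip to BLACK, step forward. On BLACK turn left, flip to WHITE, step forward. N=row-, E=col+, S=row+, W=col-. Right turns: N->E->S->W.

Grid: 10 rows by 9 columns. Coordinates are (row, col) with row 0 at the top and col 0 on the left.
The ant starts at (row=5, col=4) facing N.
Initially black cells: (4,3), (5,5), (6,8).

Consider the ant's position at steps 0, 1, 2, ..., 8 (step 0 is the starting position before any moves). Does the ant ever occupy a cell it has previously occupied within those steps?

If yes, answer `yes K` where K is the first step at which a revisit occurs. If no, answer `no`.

Step 1: on WHITE (5,4): turn R to E, flip to black, move to (5,5). |black|=4 — new cell
Step 2: on BLACK (5,5): turn L to N, flip to white, move to (4,5). |black|=3 — new cell
Step 3: on WHITE (4,5): turn R to E, flip to black, move to (4,6). |black|=4 — new cell
Step 4: on WHITE (4,6): turn R to S, flip to black, move to (5,6). |black|=5 — new cell
Step 5: on WHITE (5,6): turn R to W, flip to black, move to (5,5). |black|=6 — REVISIT

Answer: yes 5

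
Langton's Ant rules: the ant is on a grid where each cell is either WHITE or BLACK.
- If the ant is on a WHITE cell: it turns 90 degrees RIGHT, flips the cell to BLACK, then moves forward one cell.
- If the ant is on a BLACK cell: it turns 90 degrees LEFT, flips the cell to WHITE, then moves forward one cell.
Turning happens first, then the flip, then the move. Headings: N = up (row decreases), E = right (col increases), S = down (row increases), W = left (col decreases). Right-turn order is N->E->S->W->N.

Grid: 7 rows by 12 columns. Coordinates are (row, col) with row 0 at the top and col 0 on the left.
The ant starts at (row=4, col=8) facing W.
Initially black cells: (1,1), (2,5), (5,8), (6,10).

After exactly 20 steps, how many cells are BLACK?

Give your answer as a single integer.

Step 1: on WHITE (4,8): turn R to N, flip to black, move to (3,8). |black|=5
Step 2: on WHITE (3,8): turn R to E, flip to black, move to (3,9). |black|=6
Step 3: on WHITE (3,9): turn R to S, flip to black, move to (4,9). |black|=7
Step 4: on WHITE (4,9): turn R to W, flip to black, move to (4,8). |black|=8
Step 5: on BLACK (4,8): turn L to S, flip to white, move to (5,8). |black|=7
Step 6: on BLACK (5,8): turn L to E, flip to white, move to (5,9). |black|=6
Step 7: on WHITE (5,9): turn R to S, flip to black, move to (6,9). |black|=7
Step 8: on WHITE (6,9): turn R to W, flip to black, move to (6,8). |black|=8
Step 9: on WHITE (6,8): turn R to N, flip to black, move to (5,8). |black|=9
Step 10: on WHITE (5,8): turn R to E, flip to black, move to (5,9). |black|=10
Step 11: on BLACK (5,9): turn L to N, flip to white, move to (4,9). |black|=9
Step 12: on BLACK (4,9): turn L to W, flip to white, move to (4,8). |black|=8
Step 13: on WHITE (4,8): turn R to N, flip to black, move to (3,8). |black|=9
Step 14: on BLACK (3,8): turn L to W, flip to white, move to (3,7). |black|=8
Step 15: on WHITE (3,7): turn R to N, flip to black, move to (2,7). |black|=9
Step 16: on WHITE (2,7): turn R to E, flip to black, move to (2,8). |black|=10
Step 17: on WHITE (2,8): turn R to S, flip to black, move to (3,8). |black|=11
Step 18: on WHITE (3,8): turn R to W, flip to black, move to (3,7). |black|=12
Step 19: on BLACK (3,7): turn L to S, flip to white, move to (4,7). |black|=11
Step 20: on WHITE (4,7): turn R to W, flip to black, move to (4,6). |black|=12

Answer: 12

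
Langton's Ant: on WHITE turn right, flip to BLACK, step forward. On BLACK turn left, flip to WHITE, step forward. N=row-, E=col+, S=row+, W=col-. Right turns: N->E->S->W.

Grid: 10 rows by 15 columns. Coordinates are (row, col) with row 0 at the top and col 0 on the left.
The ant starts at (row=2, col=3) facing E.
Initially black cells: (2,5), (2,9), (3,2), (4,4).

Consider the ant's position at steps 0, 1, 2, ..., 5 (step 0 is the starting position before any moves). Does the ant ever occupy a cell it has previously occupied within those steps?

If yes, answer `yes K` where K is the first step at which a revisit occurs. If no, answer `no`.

Step 1: on WHITE (2,3): turn R to S, flip to black, move to (3,3). |black|=5 — new cell
Step 2: on WHITE (3,3): turn R to W, flip to black, move to (3,2). |black|=6 — new cell
Step 3: on BLACK (3,2): turn L to S, flip to white, move to (4,2). |black|=5 — new cell
Step 4: on WHITE (4,2): turn R to W, flip to black, move to (4,1). |black|=6 — new cell
Step 5: on WHITE (4,1): turn R to N, flip to black, move to (3,1). |black|=7 — new cell
No revisit within 5 steps.

Answer: no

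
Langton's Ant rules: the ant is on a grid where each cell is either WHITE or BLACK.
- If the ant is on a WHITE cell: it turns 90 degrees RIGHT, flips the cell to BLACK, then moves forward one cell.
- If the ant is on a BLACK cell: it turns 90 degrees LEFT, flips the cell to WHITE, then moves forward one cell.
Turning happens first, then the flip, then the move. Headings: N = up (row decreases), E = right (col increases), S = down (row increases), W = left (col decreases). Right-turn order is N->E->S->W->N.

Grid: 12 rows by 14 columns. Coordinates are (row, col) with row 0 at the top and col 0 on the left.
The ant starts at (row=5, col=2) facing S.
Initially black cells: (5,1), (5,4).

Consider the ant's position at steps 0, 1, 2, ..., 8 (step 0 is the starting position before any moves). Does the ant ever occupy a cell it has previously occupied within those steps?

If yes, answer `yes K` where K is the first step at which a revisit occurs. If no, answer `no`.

Answer: yes 5

Derivation:
Step 1: on WHITE (5,2): turn R to W, flip to black, move to (5,1). |black|=3 — new cell
Step 2: on BLACK (5,1): turn L to S, flip to white, move to (6,1). |black|=2 — new cell
Step 3: on WHITE (6,1): turn R to W, flip to black, move to (6,0). |black|=3 — new cell
Step 4: on WHITE (6,0): turn R to N, flip to black, move to (5,0). |black|=4 — new cell
Step 5: on WHITE (5,0): turn R to E, flip to black, move to (5,1). |black|=5 — REVISIT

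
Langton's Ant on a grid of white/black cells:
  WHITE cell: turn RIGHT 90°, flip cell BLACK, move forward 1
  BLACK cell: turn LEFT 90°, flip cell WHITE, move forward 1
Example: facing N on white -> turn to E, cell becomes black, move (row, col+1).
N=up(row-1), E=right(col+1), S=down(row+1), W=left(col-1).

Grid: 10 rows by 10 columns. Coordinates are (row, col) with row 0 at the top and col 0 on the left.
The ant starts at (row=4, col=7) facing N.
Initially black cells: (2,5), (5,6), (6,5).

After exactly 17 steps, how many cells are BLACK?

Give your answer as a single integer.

Step 1: on WHITE (4,7): turn R to E, flip to black, move to (4,8). |black|=4
Step 2: on WHITE (4,8): turn R to S, flip to black, move to (5,8). |black|=5
Step 3: on WHITE (5,8): turn R to W, flip to black, move to (5,7). |black|=6
Step 4: on WHITE (5,7): turn R to N, flip to black, move to (4,7). |black|=7
Step 5: on BLACK (4,7): turn L to W, flip to white, move to (4,6). |black|=6
Step 6: on WHITE (4,6): turn R to N, flip to black, move to (3,6). |black|=7
Step 7: on WHITE (3,6): turn R to E, flip to black, move to (3,7). |black|=8
Step 8: on WHITE (3,7): turn R to S, flip to black, move to (4,7). |black|=9
Step 9: on WHITE (4,7): turn R to W, flip to black, move to (4,6). |black|=10
Step 10: on BLACK (4,6): turn L to S, flip to white, move to (5,6). |black|=9
Step 11: on BLACK (5,6): turn L to E, flip to white, move to (5,7). |black|=8
Step 12: on BLACK (5,7): turn L to N, flip to white, move to (4,7). |black|=7
Step 13: on BLACK (4,7): turn L to W, flip to white, move to (4,6). |black|=6
Step 14: on WHITE (4,6): turn R to N, flip to black, move to (3,6). |black|=7
Step 15: on BLACK (3,6): turn L to W, flip to white, move to (3,5). |black|=6
Step 16: on WHITE (3,5): turn R to N, flip to black, move to (2,5). |black|=7
Step 17: on BLACK (2,5): turn L to W, flip to white, move to (2,4). |black|=6

Answer: 6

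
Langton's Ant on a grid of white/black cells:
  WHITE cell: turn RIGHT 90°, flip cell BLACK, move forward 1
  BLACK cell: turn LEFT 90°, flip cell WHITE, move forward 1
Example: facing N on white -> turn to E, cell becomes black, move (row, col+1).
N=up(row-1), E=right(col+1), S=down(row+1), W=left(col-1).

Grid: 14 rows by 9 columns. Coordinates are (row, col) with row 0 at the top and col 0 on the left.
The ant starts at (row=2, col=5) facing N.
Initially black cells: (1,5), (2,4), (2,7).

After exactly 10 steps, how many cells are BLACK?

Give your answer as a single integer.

Step 1: on WHITE (2,5): turn R to E, flip to black, move to (2,6). |black|=4
Step 2: on WHITE (2,6): turn R to S, flip to black, move to (3,6). |black|=5
Step 3: on WHITE (3,6): turn R to W, flip to black, move to (3,5). |black|=6
Step 4: on WHITE (3,5): turn R to N, flip to black, move to (2,5). |black|=7
Step 5: on BLACK (2,5): turn L to W, flip to white, move to (2,4). |black|=6
Step 6: on BLACK (2,4): turn L to S, flip to white, move to (3,4). |black|=5
Step 7: on WHITE (3,4): turn R to W, flip to black, move to (3,3). |black|=6
Step 8: on WHITE (3,3): turn R to N, flip to black, move to (2,3). |black|=7
Step 9: on WHITE (2,3): turn R to E, flip to black, move to (2,4). |black|=8
Step 10: on WHITE (2,4): turn R to S, flip to black, move to (3,4). |black|=9

Answer: 9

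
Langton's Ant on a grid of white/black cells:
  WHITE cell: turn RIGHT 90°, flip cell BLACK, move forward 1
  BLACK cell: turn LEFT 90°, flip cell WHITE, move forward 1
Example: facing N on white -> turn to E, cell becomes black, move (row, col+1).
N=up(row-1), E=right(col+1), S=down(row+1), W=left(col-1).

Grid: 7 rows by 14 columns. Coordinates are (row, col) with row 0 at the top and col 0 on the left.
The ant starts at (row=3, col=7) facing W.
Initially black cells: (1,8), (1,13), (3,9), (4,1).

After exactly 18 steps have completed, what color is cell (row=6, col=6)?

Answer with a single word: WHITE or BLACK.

Answer: WHITE

Derivation:
Step 1: on WHITE (3,7): turn R to N, flip to black, move to (2,7). |black|=5
Step 2: on WHITE (2,7): turn R to E, flip to black, move to (2,8). |black|=6
Step 3: on WHITE (2,8): turn R to S, flip to black, move to (3,8). |black|=7
Step 4: on WHITE (3,8): turn R to W, flip to black, move to (3,7). |black|=8
Step 5: on BLACK (3,7): turn L to S, flip to white, move to (4,7). |black|=7
Step 6: on WHITE (4,7): turn R to W, flip to black, move to (4,6). |black|=8
Step 7: on WHITE (4,6): turn R to N, flip to black, move to (3,6). |black|=9
Step 8: on WHITE (3,6): turn R to E, flip to black, move to (3,7). |black|=10
Step 9: on WHITE (3,7): turn R to S, flip to black, move to (4,7). |black|=11
Step 10: on BLACK (4,7): turn L to E, flip to white, move to (4,8). |black|=10
Step 11: on WHITE (4,8): turn R to S, flip to black, move to (5,8). |black|=11
Step 12: on WHITE (5,8): turn R to W, flip to black, move to (5,7). |black|=12
Step 13: on WHITE (5,7): turn R to N, flip to black, move to (4,7). |black|=13
Step 14: on WHITE (4,7): turn R to E, flip to black, move to (4,8). |black|=14
Step 15: on BLACK (4,8): turn L to N, flip to white, move to (3,8). |black|=13
Step 16: on BLACK (3,8): turn L to W, flip to white, move to (3,7). |black|=12
Step 17: on BLACK (3,7): turn L to S, flip to white, move to (4,7). |black|=11
Step 18: on BLACK (4,7): turn L to E, flip to white, move to (4,8). |black|=10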